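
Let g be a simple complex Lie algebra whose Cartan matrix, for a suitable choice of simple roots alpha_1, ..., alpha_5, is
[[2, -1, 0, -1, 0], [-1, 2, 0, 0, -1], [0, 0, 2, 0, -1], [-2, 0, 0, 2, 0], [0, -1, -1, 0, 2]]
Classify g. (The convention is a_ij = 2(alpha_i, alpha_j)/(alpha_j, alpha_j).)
type C_5

The matrix has rank 5 with 2's on the diagonal. Reading the off-diagonal entries as Dynkin edges (a single edge where a_ij = a_ji = -1; a double or triple edge where a_ij * a_ji = 2 or 3), the diagram is a chain of 5 nodes with a double edge at one end; the terminal node there is the unique long simple root (C_5). One simple-root ordering that puts it in standard form is (alpha_3, alpha_5, alpha_2, alpha_1, alpha_4). So the algebra is type C_5, i.e. sp(10).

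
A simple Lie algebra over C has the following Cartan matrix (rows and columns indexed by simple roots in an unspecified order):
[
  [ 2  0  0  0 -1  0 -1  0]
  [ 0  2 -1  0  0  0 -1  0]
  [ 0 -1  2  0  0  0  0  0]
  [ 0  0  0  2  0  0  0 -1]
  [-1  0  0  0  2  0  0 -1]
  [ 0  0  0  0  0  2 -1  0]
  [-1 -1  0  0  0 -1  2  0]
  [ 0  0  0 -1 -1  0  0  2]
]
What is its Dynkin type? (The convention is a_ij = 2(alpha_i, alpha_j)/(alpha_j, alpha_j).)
The matrix has rank 8 with 2's on the diagonal. Reading the off-diagonal entries as Dynkin edges (a single edge where a_ij = a_ji = -1; a double or triple edge where a_ij * a_ji = 2 or 3), the diagram is a chain of 7 nodes with one extra node attached to the third node from one end (E_8). One simple-root ordering that puts it in standard form is (alpha_3, alpha_6, alpha_2, alpha_7, alpha_1, alpha_5, alpha_8, alpha_4). So the algebra is type E_8.

E_8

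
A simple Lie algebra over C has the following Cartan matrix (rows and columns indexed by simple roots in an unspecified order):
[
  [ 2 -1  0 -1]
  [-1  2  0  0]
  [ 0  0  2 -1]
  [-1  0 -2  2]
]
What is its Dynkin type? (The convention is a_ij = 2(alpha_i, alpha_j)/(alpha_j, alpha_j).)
B_4

The matrix has rank 4 with 2's on the diagonal. Reading the off-diagonal entries as Dynkin edges (a single edge where a_ij = a_ji = -1; a double or triple edge where a_ij * a_ji = 2 or 3), the diagram is a chain of 4 nodes with a double edge at one end; the terminal node there is the unique short simple root (B_4). One simple-root ordering that puts it in standard form is (alpha_2, alpha_1, alpha_4, alpha_3). So the algebra is type B_4, i.e. so(9).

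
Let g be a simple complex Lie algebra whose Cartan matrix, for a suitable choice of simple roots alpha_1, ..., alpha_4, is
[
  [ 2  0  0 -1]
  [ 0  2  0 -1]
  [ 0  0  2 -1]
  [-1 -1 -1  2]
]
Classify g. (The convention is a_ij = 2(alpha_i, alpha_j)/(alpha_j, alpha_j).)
D_4 (so(8))

The matrix has rank 4 with 2's on the diagonal. Reading the off-diagonal entries as Dynkin edges (a single edge where a_ij = a_ji = -1; a double or triple edge where a_ij * a_ji = 2 or 3), the diagram is a chain of 2 nodes with a fork of two nodes at one end (D_4). One simple-root ordering that puts it in standard form is (alpha_1, alpha_4, alpha_3, alpha_2). So the algebra is type D_4, i.e. so(8).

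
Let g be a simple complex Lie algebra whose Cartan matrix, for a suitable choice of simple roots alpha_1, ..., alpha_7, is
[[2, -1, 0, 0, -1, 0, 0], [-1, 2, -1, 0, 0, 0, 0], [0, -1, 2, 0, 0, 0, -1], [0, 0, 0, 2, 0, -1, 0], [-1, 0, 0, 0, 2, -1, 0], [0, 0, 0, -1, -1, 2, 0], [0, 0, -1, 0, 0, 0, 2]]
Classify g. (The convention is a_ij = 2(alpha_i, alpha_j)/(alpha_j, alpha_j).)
A_7

The matrix has rank 7 with 2's on the diagonal. Reading the off-diagonal entries as Dynkin edges (a single edge where a_ij = a_ji = -1; a double or triple edge where a_ij * a_ji = 2 or 3), the diagram is a chain of 7 nodes with single edges (A_7). One simple-root ordering that puts it in standard form is (alpha_7, alpha_3, alpha_2, alpha_1, alpha_5, alpha_6, alpha_4). So the algebra is type A_7, i.e. sl(8).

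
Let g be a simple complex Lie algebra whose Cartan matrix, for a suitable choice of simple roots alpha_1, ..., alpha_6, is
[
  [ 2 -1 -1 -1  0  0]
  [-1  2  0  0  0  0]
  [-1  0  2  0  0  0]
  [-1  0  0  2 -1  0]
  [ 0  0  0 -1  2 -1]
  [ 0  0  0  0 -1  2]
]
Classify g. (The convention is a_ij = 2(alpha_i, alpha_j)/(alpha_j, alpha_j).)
The matrix has rank 6 with 2's on the diagonal. Reading the off-diagonal entries as Dynkin edges (a single edge where a_ij = a_ji = -1; a double or triple edge where a_ij * a_ji = 2 or 3), the diagram is a chain of 4 nodes with a fork of two nodes at one end (D_6). One simple-root ordering that puts it in standard form is (alpha_6, alpha_5, alpha_4, alpha_1, alpha_2, alpha_3). So the algebra is type D_6, i.e. so(12).

D_6 (so(12))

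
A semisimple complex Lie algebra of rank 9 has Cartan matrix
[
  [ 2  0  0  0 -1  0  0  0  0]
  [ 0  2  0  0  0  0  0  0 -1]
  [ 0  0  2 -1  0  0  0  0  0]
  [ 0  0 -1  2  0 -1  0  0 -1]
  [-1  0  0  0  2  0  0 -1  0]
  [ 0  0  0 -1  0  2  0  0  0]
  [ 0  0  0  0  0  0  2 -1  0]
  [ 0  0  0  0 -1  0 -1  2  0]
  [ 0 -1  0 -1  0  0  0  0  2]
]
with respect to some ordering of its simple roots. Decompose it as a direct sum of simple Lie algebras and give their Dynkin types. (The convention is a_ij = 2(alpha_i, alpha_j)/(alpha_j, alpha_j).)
A_4 (sl(5)) ⊕ D_5 (so(10))

The diagram associated to this matrix has two connected components: the simple roots {alpha_1, alpha_5, alpha_7, alpha_8} form a chain of 4 nodes with single edges (A_4), and {alpha_2, alpha_3, alpha_4, alpha_6, alpha_9} form a chain of 3 nodes with a fork of two nodes at one end (D_5). A semisimple Lie algebra decomposes uniquely as the direct sum of simple ideals, one per connected component of its Dynkin diagram, so g ≅ A_4 ⊕ D_5 (dimension 24 + 45 = 69).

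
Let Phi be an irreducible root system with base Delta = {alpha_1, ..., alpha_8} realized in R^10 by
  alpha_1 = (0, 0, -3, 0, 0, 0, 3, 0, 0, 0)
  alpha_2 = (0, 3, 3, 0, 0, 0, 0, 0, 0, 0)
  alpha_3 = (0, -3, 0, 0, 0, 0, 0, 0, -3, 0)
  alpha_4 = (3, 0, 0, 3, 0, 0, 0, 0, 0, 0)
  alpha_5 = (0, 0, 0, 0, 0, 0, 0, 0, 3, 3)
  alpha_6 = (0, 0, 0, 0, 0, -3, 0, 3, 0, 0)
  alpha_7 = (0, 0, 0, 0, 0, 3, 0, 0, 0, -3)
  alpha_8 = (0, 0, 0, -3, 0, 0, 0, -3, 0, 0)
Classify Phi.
type A_8

Compute the Cartan integers a_ij = 2(alpha_i, alpha_j)/(alpha_j, alpha_j); the resulting 8x8 Cartan matrix is
[[2, -1, 0, 0, 0, 0, 0, 0], [-1, 2, -1, 0, 0, 0, 0, 0], [0, -1, 2, 0, -1, 0, 0, 0], [0, 0, 0, 2, 0, 0, 0, -1], [0, 0, -1, 0, 2, 0, -1, 0], [0, 0, 0, 0, 0, 2, -1, -1], [0, 0, 0, 0, -1, -1, 2, 0], [0, 0, 0, -1, 0, -1, 0, 2]].
All simple roots have the same length, so the diagram is simply laced. The associated Dynkin diagram is a chain of 8 nodes with single edges (A_8), so the type is A_8 (the algebra sl(9)).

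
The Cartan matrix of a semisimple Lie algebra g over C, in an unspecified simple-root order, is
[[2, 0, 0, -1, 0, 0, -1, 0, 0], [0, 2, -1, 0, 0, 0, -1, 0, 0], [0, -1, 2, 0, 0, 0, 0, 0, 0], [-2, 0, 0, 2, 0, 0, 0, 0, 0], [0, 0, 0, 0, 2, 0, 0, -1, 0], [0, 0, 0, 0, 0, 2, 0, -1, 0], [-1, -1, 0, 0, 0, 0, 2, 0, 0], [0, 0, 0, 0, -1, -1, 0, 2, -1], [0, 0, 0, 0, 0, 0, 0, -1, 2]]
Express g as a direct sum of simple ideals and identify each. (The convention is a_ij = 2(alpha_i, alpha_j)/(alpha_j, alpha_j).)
C5 + D4

The diagram associated to this matrix has two connected components: the simple roots {alpha_1, alpha_2, alpha_3, alpha_4, alpha_7} form a chain of 5 nodes with a double edge at one end; the terminal node there is the unique long simple root (C_5), and {alpha_5, alpha_6, alpha_8, alpha_9} form a chain of 2 nodes with a fork of two nodes at one end (D_4). A semisimple Lie algebra decomposes uniquely as the direct sum of simple ideals, one per connected component of its Dynkin diagram, so g ≅ C_5 ⊕ D_4 (dimension 55 + 28 = 83).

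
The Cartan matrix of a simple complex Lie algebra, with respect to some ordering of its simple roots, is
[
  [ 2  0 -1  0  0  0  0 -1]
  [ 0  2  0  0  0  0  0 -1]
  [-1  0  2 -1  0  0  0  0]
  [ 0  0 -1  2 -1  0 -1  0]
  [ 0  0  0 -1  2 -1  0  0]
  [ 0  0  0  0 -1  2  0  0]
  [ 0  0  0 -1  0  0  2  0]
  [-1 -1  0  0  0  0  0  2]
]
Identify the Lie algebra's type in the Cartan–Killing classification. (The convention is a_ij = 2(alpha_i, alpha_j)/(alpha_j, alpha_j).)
The matrix has rank 8 with 2's on the diagonal. Reading the off-diagonal entries as Dynkin edges (a single edge where a_ij = a_ji = -1; a double or triple edge where a_ij * a_ji = 2 or 3), the diagram is a chain of 7 nodes with one extra node attached to the third node from one end (E_8). One simple-root ordering that puts it in standard form is (alpha_6, alpha_7, alpha_5, alpha_4, alpha_3, alpha_1, alpha_8, alpha_2). So the algebra is type E_8.

E_8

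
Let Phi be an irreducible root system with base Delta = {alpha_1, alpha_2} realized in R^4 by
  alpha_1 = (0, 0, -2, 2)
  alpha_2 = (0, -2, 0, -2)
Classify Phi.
Compute the Cartan integers a_ij = 2(alpha_i, alpha_j)/(alpha_j, alpha_j); the resulting 2x2 Cartan matrix is
[[2, -1], [-1, 2]].
All simple roots have the same length, so the diagram is simply laced. The associated Dynkin diagram is a chain of 2 nodes with single edges (A_2), so the type is A_2 (the algebra sl(3)).

A2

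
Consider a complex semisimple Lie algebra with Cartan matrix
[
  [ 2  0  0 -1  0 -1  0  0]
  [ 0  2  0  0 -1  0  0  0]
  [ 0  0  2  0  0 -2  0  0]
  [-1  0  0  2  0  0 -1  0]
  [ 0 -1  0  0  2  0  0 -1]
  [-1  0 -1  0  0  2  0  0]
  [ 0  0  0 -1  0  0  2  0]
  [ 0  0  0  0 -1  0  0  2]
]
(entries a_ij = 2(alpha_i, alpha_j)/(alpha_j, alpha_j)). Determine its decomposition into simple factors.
The diagram associated to this matrix has two connected components: the simple roots {alpha_2, alpha_5, alpha_8} form a chain of 3 nodes with single edges (A_3), and {alpha_1, alpha_3, alpha_4, alpha_6, alpha_7} form a chain of 5 nodes with a double edge at one end; the terminal node there is the unique long simple root (C_5). A semisimple Lie algebra decomposes uniquely as the direct sum of simple ideals, one per connected component of its Dynkin diagram, so g ≅ A_3 ⊕ C_5 (dimension 15 + 55 = 70).

A_3 + C_5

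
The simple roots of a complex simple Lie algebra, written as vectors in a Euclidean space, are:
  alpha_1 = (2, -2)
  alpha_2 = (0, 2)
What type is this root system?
Compute the Cartan integers a_ij = 2(alpha_i, alpha_j)/(alpha_j, alpha_j); the resulting 2x2 Cartan matrix is
[[2, -2], [-1, 2]].
The roots have two lengths (squared-length ratio 2:1); the short ones are alpha_{2}. The associated Dynkin diagram is a chain of 2 nodes with a double edge at one end; the terminal node there is the unique short simple root (B_2), so the type is B_2 (the algebra so(5)).

B_2 (so(5))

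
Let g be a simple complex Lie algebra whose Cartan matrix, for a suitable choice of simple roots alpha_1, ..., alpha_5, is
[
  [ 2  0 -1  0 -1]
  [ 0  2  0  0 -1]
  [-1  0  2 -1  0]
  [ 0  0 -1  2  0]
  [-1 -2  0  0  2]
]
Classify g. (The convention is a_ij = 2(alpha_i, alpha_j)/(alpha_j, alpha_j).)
The matrix has rank 5 with 2's on the diagonal. Reading the off-diagonal entries as Dynkin edges (a single edge where a_ij = a_ji = -1; a double or triple edge where a_ij * a_ji = 2 or 3), the diagram is a chain of 5 nodes with a double edge at one end; the terminal node there is the unique short simple root (B_5). One simple-root ordering that puts it in standard form is (alpha_4, alpha_3, alpha_1, alpha_5, alpha_2). So the algebra is type B_5, i.e. so(11).

type B_5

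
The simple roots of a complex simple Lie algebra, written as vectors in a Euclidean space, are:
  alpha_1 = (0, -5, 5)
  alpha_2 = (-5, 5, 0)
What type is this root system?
Compute the Cartan integers a_ij = 2(alpha_i, alpha_j)/(alpha_j, alpha_j); the resulting 2x2 Cartan matrix is
[[2, -1], [-1, 2]].
All simple roots have the same length, so the diagram is simply laced. The associated Dynkin diagram is a chain of 2 nodes with single edges (A_2), so the type is A_2 (the algebra sl(3)).

A_2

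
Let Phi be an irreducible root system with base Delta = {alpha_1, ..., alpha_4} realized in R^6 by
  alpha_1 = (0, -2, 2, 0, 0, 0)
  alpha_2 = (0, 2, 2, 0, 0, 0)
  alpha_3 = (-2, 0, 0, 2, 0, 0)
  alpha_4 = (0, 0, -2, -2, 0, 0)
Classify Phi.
Compute the Cartan integers a_ij = 2(alpha_i, alpha_j)/(alpha_j, alpha_j); the resulting 4x4 Cartan matrix is
[[2, 0, 0, -1], [0, 2, 0, -1], [0, 0, 2, -1], [-1, -1, -1, 2]].
All simple roots have the same length, so the diagram is simply laced. The associated Dynkin diagram is a chain of 2 nodes with a fork of two nodes at one end (D_4), so the type is D_4 (the algebra so(8)).

D_4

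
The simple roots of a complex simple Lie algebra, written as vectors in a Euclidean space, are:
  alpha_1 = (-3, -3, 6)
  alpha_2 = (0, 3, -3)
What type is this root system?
G_2

Compute the Cartan integers a_ij = 2(alpha_i, alpha_j)/(alpha_j, alpha_j); the resulting 2x2 Cartan matrix is
[[2, -3], [-1, 2]].
The roots have two lengths (squared-length ratio 3:1); the short ones are alpha_{2}. The associated Dynkin diagram is two nodes joined by a triple edge (G_2), so the type is G_2.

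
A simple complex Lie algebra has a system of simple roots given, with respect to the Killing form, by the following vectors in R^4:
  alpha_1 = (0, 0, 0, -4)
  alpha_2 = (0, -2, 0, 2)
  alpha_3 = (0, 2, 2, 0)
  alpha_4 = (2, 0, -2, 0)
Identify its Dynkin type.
C_4

Compute the Cartan integers a_ij = 2(alpha_i, alpha_j)/(alpha_j, alpha_j); the resulting 4x4 Cartan matrix is
[[2, -2, 0, 0], [-1, 2, -1, 0], [0, -1, 2, -1], [0, 0, -1, 2]].
The roots have two lengths (squared-length ratio 2:1); the short ones are alpha_{2,3,4}. The associated Dynkin diagram is a chain of 4 nodes with a double edge at one end; the terminal node there is the unique long simple root (C_4), so the type is C_4 (the algebra sp(8)).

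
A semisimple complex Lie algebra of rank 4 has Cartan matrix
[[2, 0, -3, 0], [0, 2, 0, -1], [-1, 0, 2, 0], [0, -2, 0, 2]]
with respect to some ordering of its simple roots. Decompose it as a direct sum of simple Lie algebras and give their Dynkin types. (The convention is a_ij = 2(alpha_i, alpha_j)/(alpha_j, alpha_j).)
B_2 + G_2

The diagram associated to this matrix has two connected components: the simple roots {alpha_2, alpha_4} form a chain of 2 nodes with a double edge at one end; the terminal node there is the unique short simple root (B_2), and {alpha_1, alpha_3} form two nodes joined by a triple edge (G_2). A semisimple Lie algebra decomposes uniquely as the direct sum of simple ideals, one per connected component of its Dynkin diagram, so g ≅ B_2 ⊕ G_2 (dimension 10 + 14 = 24).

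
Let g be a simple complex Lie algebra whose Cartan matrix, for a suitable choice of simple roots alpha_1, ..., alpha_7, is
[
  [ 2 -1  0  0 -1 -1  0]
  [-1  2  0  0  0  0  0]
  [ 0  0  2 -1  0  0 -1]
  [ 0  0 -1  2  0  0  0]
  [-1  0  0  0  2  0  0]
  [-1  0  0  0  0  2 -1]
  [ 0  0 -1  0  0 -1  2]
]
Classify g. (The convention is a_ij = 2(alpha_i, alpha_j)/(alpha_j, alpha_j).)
The matrix has rank 7 with 2's on the diagonal. Reading the off-diagonal entries as Dynkin edges (a single edge where a_ij = a_ji = -1; a double or triple edge where a_ij * a_ji = 2 or 3), the diagram is a chain of 5 nodes with a fork of two nodes at one end (D_7). One simple-root ordering that puts it in standard form is (alpha_4, alpha_3, alpha_7, alpha_6, alpha_1, alpha_2, alpha_5). So the algebra is type D_7, i.e. so(14).

D_7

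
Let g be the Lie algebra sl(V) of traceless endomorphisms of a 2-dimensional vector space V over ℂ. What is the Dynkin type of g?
This is sl(2), which has dimension 2^2 - 1 = 3 and rank 2 - 1 = 1 (a Cartan subalgebra is the diagonal traceless matrices). In the classification of classical Lie algebras, the special linear algebra sl(n+1) has type A_n; here n = 1, so the Dynkin diagram is a chain of 1 nodes with single edges (A_1). Hence the type is A_1.

A1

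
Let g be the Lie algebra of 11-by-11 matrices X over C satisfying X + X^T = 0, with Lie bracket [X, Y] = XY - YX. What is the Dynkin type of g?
type B_5

This is so(11) with 11 odd, which has dimension 11(11-1)/2 = 55 and rank (11-1)/2 = 5. In the classification of classical Lie algebras, the orthogonal algebra so(2n+1) in an odd number of variables has type B_n; here n = 5, so the Dynkin diagram is a chain of 5 nodes with a double edge at one end; the terminal node there is the unique short simple root (B_5). Hence the type is B_5.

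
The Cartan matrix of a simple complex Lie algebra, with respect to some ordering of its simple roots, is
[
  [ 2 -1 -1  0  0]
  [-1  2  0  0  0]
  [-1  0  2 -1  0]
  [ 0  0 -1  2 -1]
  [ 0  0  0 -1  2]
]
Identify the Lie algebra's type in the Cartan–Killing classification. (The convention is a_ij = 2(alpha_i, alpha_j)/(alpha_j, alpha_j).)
The matrix has rank 5 with 2's on the diagonal. Reading the off-diagonal entries as Dynkin edges (a single edge where a_ij = a_ji = -1; a double or triple edge where a_ij * a_ji = 2 or 3), the diagram is a chain of 5 nodes with single edges (A_5). One simple-root ordering that puts it in standard form is (alpha_2, alpha_1, alpha_3, alpha_4, alpha_5). So the algebra is type A_5, i.e. sl(6).

A_5 (sl(6))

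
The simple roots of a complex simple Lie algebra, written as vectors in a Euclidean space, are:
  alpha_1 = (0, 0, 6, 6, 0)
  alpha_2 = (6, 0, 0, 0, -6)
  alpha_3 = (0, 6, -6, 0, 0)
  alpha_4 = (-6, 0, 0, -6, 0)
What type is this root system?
Compute the Cartan integers a_ij = 2(alpha_i, alpha_j)/(alpha_j, alpha_j); the resulting 4x4 Cartan matrix is
[[2, 0, -1, -1], [0, 2, 0, -1], [-1, 0, 2, 0], [-1, -1, 0, 2]].
All simple roots have the same length, so the diagram is simply laced. The associated Dynkin diagram is a chain of 4 nodes with single edges (A_4), so the type is A_4 (the algebra sl(5)).

A_4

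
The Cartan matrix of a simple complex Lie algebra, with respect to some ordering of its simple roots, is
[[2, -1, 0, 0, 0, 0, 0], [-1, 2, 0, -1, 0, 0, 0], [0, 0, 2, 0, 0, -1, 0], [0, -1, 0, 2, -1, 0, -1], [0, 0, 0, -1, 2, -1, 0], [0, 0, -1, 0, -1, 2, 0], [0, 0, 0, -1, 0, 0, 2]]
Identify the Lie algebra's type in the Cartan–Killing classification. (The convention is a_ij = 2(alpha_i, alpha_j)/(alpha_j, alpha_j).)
E_7

The matrix has rank 7 with 2's on the diagonal. Reading the off-diagonal entries as Dynkin edges (a single edge where a_ij = a_ji = -1; a double or triple edge where a_ij * a_ji = 2 or 3), the diagram is a chain of 6 nodes with one extra node attached to the third node from one end (E_7). One simple-root ordering that puts it in standard form is (alpha_1, alpha_7, alpha_2, alpha_4, alpha_5, alpha_6, alpha_3). So the algebra is type E_7.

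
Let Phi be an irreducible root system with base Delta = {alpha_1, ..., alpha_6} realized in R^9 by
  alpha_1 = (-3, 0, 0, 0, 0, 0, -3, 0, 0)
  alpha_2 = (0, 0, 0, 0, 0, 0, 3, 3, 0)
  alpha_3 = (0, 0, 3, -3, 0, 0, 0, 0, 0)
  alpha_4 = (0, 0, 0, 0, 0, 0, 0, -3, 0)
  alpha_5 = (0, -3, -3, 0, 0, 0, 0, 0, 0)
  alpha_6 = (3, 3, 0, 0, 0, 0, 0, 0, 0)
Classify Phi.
B_6 (so(13))

Compute the Cartan integers a_ij = 2(alpha_i, alpha_j)/(alpha_j, alpha_j); the resulting 6x6 Cartan matrix is
[[2, -1, 0, 0, 0, -1], [-1, 2, 0, -2, 0, 0], [0, 0, 2, 0, -1, 0], [0, -1, 0, 2, 0, 0], [0, 0, -1, 0, 2, -1], [-1, 0, 0, 0, -1, 2]].
The roots have two lengths (squared-length ratio 2:1); the short ones are alpha_{4}. The associated Dynkin diagram is a chain of 6 nodes with a double edge at one end; the terminal node there is the unique short simple root (B_6), so the type is B_6 (the algebra so(13)).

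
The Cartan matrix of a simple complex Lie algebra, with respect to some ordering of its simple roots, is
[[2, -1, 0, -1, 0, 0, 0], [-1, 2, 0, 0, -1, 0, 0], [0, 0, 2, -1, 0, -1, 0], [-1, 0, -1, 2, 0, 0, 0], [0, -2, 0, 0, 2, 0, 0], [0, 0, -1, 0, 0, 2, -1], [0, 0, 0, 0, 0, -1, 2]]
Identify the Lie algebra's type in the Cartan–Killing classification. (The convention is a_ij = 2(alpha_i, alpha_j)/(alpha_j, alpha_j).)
type C_7

The matrix has rank 7 with 2's on the diagonal. Reading the off-diagonal entries as Dynkin edges (a single edge where a_ij = a_ji = -1; a double or triple edge where a_ij * a_ji = 2 or 3), the diagram is a chain of 7 nodes with a double edge at one end; the terminal node there is the unique long simple root (C_7). One simple-root ordering that puts it in standard form is (alpha_7, alpha_6, alpha_3, alpha_4, alpha_1, alpha_2, alpha_5). So the algebra is type C_7, i.e. sp(14).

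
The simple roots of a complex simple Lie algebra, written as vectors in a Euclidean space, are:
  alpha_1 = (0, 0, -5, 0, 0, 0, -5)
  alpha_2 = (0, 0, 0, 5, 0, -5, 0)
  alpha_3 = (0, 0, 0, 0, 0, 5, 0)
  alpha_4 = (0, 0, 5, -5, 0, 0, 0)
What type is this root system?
Compute the Cartan integers a_ij = 2(alpha_i, alpha_j)/(alpha_j, alpha_j); the resulting 4x4 Cartan matrix is
[[2, 0, 0, -1], [0, 2, -2, -1], [0, -1, 2, 0], [-1, -1, 0, 2]].
The roots have two lengths (squared-length ratio 2:1); the short ones are alpha_{3}. The associated Dynkin diagram is a chain of 4 nodes with a double edge at one end; the terminal node there is the unique short simple root (B_4), so the type is B_4 (the algebra so(9)).

B4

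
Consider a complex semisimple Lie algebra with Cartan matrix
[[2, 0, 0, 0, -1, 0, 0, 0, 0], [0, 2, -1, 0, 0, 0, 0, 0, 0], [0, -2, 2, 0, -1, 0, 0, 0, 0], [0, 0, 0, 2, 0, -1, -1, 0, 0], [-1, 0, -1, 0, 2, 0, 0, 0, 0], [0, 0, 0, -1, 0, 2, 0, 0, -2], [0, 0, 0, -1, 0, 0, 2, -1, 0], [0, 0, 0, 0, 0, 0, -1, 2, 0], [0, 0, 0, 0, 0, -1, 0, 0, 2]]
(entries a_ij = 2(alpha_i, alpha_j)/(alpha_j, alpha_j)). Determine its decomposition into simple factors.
The diagram associated to this matrix has two connected components: the simple roots {alpha_1, alpha_2, alpha_3, alpha_5} form a chain of 4 nodes with a double edge at one end; the terminal node there is the unique short simple root (B_4), and {alpha_4, alpha_6, alpha_7, alpha_8, alpha_9} form a chain of 5 nodes with a double edge at one end; the terminal node there is the unique short simple root (B_5). A semisimple Lie algebra decomposes uniquely as the direct sum of simple ideals, one per connected component of its Dynkin diagram, so g ≅ B_4 ⊕ B_5 (dimension 36 + 55 = 91).

B_4 (so(9)) + B_5 (so(11))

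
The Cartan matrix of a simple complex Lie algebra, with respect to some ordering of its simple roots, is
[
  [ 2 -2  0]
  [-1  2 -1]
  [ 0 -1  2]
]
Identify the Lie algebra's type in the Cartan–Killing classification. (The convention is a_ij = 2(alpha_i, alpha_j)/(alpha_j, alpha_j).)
The matrix has rank 3 with 2's on the diagonal. Reading the off-diagonal entries as Dynkin edges (a single edge where a_ij = a_ji = -1; a double or triple edge where a_ij * a_ji = 2 or 3), the diagram is a chain of 3 nodes with a double edge at one end; the terminal node there is the unique long simple root (C_3). One simple-root ordering that puts it in standard form is (alpha_3, alpha_2, alpha_1). So the algebra is type C_3, i.e. sp(6).

C3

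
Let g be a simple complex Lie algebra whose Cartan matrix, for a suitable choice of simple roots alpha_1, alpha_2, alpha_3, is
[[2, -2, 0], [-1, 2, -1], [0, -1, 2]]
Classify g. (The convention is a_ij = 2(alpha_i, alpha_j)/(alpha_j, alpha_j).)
C_3

The matrix has rank 3 with 2's on the diagonal. Reading the off-diagonal entries as Dynkin edges (a single edge where a_ij = a_ji = -1; a double or triple edge where a_ij * a_ji = 2 or 3), the diagram is a chain of 3 nodes with a double edge at one end; the terminal node there is the unique long simple root (C_3). One simple-root ordering that puts it in standard form is (alpha_3, alpha_2, alpha_1). So the algebra is type C_3, i.e. sp(6).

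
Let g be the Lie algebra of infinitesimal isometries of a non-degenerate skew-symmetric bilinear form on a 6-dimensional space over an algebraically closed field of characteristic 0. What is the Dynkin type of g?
This is sp(6), which has dimension 6(6+1)/2 = 21 and rank 6/2 = 3. In the classification of classical Lie algebras, the symplectic algebra sp(2n) has type C_n; here n = 3, so the Dynkin diagram is a chain of 3 nodes with a double edge at one end; the terminal node there is the unique long simple root (C_3). Hence the type is C_3.

C_3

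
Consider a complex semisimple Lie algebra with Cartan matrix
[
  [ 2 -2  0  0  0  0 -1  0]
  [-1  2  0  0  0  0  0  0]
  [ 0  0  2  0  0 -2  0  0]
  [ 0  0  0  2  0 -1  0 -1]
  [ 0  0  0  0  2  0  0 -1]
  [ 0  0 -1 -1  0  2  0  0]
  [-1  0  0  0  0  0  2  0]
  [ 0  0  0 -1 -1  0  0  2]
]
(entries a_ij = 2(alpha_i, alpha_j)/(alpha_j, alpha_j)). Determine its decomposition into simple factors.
B_3 ⊕ C_5

The diagram associated to this matrix has two connected components: the simple roots {alpha_1, alpha_2, alpha_7} form a chain of 3 nodes with a double edge at one end; the terminal node there is the unique short simple root (B_3), and {alpha_3, alpha_4, alpha_5, alpha_6, alpha_8} form a chain of 5 nodes with a double edge at one end; the terminal node there is the unique long simple root (C_5). A semisimple Lie algebra decomposes uniquely as the direct sum of simple ideals, one per connected component of its Dynkin diagram, so g ≅ B_3 ⊕ C_5 (dimension 21 + 55 = 76).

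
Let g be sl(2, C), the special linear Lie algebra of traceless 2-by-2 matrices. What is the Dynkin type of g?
This is sl(2), which has dimension 2^2 - 1 = 3 and rank 2 - 1 = 1 (a Cartan subalgebra is the diagonal traceless matrices). In the classification of classical Lie algebras, the special linear algebra sl(n+1) has type A_n; here n = 1, so the Dynkin diagram is a chain of 1 nodes with single edges (A_1). Hence the type is A_1.

A1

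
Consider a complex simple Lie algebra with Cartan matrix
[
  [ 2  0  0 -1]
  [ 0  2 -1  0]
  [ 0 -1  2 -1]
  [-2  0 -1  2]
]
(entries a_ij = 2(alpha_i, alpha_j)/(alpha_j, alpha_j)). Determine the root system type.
The matrix has rank 4 with 2's on the diagonal. Reading the off-diagonal entries as Dynkin edges (a single edge where a_ij = a_ji = -1; a double or triple edge where a_ij * a_ji = 2 or 3), the diagram is a chain of 4 nodes with a double edge at one end; the terminal node there is the unique short simple root (B_4). One simple-root ordering that puts it in standard form is (alpha_2, alpha_3, alpha_4, alpha_1). So the algebra is type B_4, i.e. so(9).

B4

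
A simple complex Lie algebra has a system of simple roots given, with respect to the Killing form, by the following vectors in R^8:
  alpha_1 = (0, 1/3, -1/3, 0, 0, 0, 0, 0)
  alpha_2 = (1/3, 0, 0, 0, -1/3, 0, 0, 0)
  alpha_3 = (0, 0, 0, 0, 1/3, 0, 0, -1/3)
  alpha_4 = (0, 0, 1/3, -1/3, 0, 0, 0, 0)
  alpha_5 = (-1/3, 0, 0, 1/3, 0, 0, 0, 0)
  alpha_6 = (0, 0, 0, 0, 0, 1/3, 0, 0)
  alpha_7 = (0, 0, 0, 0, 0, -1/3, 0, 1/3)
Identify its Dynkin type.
Compute the Cartan integers a_ij = 2(alpha_i, alpha_j)/(alpha_j, alpha_j); the resulting 7x7 Cartan matrix is
[[2, 0, 0, -1, 0, 0, 0], [0, 2, -1, 0, -1, 0, 0], [0, -1, 2, 0, 0, 0, -1], [-1, 0, 0, 2, -1, 0, 0], [0, -1, 0, -1, 2, 0, 0], [0, 0, 0, 0, 0, 2, -1], [0, 0, -1, 0, 0, -2, 2]].
The roots have two lengths (squared-length ratio 2:1); the short ones are alpha_{6}. The associated Dynkin diagram is a chain of 7 nodes with a double edge at one end; the terminal node there is the unique short simple root (B_7), so the type is B_7 (the algebra so(15)).

B_7 (so(15))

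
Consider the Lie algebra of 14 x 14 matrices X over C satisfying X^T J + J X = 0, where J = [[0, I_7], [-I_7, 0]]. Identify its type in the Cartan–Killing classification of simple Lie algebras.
C_7 (sp(14))

This is sp(14), which has dimension 14(14+1)/2 = 105 and rank 14/2 = 7. In the classification of classical Lie algebras, the symplectic algebra sp(2n) has type C_n; here n = 7, so the Dynkin diagram is a chain of 7 nodes with a double edge at one end; the terminal node there is the unique long simple root (C_7). Hence the type is C_7.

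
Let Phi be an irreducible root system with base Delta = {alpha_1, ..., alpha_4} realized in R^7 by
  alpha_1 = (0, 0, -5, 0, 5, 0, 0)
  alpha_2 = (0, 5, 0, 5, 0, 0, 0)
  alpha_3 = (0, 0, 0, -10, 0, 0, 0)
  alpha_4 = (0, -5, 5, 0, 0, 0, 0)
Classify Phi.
type C_4

Compute the Cartan integers a_ij = 2(alpha_i, alpha_j)/(alpha_j, alpha_j); the resulting 4x4 Cartan matrix is
[[2, 0, 0, -1], [0, 2, -1, -1], [0, -2, 2, 0], [-1, -1, 0, 2]].
The roots have two lengths (squared-length ratio 2:1); the short ones are alpha_{1,2,4}. The associated Dynkin diagram is a chain of 4 nodes with a double edge at one end; the terminal node there is the unique long simple root (C_4), so the type is C_4 (the algebra sp(8)).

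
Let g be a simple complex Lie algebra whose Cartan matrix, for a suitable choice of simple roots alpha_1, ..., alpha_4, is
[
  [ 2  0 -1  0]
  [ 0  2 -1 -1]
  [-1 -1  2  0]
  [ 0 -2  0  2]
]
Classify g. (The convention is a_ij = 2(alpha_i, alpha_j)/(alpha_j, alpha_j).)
C_4

The matrix has rank 4 with 2's on the diagonal. Reading the off-diagonal entries as Dynkin edges (a single edge where a_ij = a_ji = -1; a double or triple edge where a_ij * a_ji = 2 or 3), the diagram is a chain of 4 nodes with a double edge at one end; the terminal node there is the unique long simple root (C_4). One simple-root ordering that puts it in standard form is (alpha_1, alpha_3, alpha_2, alpha_4). So the algebra is type C_4, i.e. sp(8).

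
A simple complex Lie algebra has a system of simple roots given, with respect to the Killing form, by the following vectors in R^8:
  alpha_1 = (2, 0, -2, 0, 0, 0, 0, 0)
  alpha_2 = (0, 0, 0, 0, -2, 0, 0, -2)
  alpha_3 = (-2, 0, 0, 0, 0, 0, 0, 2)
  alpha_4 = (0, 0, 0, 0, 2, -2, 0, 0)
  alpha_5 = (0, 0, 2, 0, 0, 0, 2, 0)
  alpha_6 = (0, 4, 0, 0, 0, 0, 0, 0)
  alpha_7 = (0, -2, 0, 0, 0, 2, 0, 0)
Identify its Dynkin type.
Compute the Cartan integers a_ij = 2(alpha_i, alpha_j)/(alpha_j, alpha_j); the resulting 7x7 Cartan matrix is
[[2, 0, -1, 0, -1, 0, 0], [0, 2, -1, -1, 0, 0, 0], [-1, -1, 2, 0, 0, 0, 0], [0, -1, 0, 2, 0, 0, -1], [-1, 0, 0, 0, 2, 0, 0], [0, 0, 0, 0, 0, 2, -2], [0, 0, 0, -1, 0, -1, 2]].
The roots have two lengths (squared-length ratio 2:1); the short ones are alpha_{1,2,3,4,5,7}. The associated Dynkin diagram is a chain of 7 nodes with a double edge at one end; the terminal node there is the unique long simple root (C_7), so the type is C_7 (the algebra sp(14)).

C7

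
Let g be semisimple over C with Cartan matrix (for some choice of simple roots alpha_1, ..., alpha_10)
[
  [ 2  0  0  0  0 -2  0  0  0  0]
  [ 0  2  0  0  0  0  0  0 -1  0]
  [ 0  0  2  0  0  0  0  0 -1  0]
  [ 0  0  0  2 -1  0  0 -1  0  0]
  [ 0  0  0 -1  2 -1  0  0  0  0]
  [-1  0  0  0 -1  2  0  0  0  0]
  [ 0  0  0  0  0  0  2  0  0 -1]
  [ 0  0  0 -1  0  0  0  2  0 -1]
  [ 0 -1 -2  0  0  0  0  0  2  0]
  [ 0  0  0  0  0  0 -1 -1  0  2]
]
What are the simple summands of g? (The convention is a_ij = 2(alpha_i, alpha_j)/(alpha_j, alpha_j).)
type B_3 ⊕ type C_7

The diagram associated to this matrix has two connected components: the simple roots {alpha_2, alpha_3, alpha_9} form a chain of 3 nodes with a double edge at one end; the terminal node there is the unique short simple root (B_3), and {alpha_1, alpha_4, alpha_5, alpha_6, alpha_7, alpha_8, alpha_10} form a chain of 7 nodes with a double edge at one end; the terminal node there is the unique long simple root (C_7). A semisimple Lie algebra decomposes uniquely as the direct sum of simple ideals, one per connected component of its Dynkin diagram, so g ≅ B_3 ⊕ C_7 (dimension 21 + 105 = 126).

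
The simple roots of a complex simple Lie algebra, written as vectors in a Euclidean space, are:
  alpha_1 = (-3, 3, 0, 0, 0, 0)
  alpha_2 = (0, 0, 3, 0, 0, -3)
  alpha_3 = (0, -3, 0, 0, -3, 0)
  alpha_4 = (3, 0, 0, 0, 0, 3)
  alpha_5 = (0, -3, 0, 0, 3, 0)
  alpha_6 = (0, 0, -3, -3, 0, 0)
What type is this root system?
Compute the Cartan integers a_ij = 2(alpha_i, alpha_j)/(alpha_j, alpha_j); the resulting 6x6 Cartan matrix is
[[2, 0, -1, -1, -1, 0], [0, 2, 0, -1, 0, -1], [-1, 0, 2, 0, 0, 0], [-1, -1, 0, 2, 0, 0], [-1, 0, 0, 0, 2, 0], [0, -1, 0, 0, 0, 2]].
All simple roots have the same length, so the diagram is simply laced. The associated Dynkin diagram is a chain of 4 nodes with a fork of two nodes at one end (D_6), so the type is D_6 (the algebra so(12)).

D6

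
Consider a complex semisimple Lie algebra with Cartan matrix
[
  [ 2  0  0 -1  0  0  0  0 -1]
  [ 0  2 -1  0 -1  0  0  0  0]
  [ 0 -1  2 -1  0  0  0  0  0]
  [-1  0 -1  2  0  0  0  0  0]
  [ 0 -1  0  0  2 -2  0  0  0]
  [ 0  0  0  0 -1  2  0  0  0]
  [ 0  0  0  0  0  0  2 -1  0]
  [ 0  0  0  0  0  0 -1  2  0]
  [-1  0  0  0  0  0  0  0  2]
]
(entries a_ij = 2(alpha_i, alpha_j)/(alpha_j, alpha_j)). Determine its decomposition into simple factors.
A2 ⊕ B7

The diagram associated to this matrix has two connected components: the simple roots {alpha_7, alpha_8} form a chain of 2 nodes with single edges (A_2), and {alpha_1, alpha_2, alpha_3, alpha_4, alpha_5, alpha_6, alpha_9} form a chain of 7 nodes with a double edge at one end; the terminal node there is the unique short simple root (B_7). A semisimple Lie algebra decomposes uniquely as the direct sum of simple ideals, one per connected component of its Dynkin diagram, so g ≅ A_2 ⊕ B_7 (dimension 8 + 105 = 113).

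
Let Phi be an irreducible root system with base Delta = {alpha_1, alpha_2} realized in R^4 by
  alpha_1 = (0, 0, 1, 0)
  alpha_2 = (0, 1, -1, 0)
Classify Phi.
Compute the Cartan integers a_ij = 2(alpha_i, alpha_j)/(alpha_j, alpha_j); the resulting 2x2 Cartan matrix is
[[2, -1], [-2, 2]].
The roots have two lengths (squared-length ratio 2:1); the short ones are alpha_{1}. The associated Dynkin diagram is a chain of 2 nodes with a double edge at one end; the terminal node there is the unique short simple root (B_2), so the type is B_2 (the algebra so(5)).

B2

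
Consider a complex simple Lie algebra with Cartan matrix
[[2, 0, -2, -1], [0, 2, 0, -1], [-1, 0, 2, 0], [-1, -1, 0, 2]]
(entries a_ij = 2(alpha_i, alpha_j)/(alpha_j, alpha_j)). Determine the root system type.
The matrix has rank 4 with 2's on the diagonal. Reading the off-diagonal entries as Dynkin edges (a single edge where a_ij = a_ji = -1; a double or triple edge where a_ij * a_ji = 2 or 3), the diagram is a chain of 4 nodes with a double edge at one end; the terminal node there is the unique short simple root (B_4). One simple-root ordering that puts it in standard form is (alpha_2, alpha_4, alpha_1, alpha_3). So the algebra is type B_4, i.e. so(9).

type B_4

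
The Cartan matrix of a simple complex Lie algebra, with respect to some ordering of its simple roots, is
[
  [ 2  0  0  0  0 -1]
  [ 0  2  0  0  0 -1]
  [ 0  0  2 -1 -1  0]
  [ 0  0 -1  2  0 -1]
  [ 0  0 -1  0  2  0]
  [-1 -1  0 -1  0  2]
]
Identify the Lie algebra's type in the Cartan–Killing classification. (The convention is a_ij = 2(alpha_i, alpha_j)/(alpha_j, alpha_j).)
The matrix has rank 6 with 2's on the diagonal. Reading the off-diagonal entries as Dynkin edges (a single edge where a_ij = a_ji = -1; a double or triple edge where a_ij * a_ji = 2 or 3), the diagram is a chain of 4 nodes with a fork of two nodes at one end (D_6). One simple-root ordering that puts it in standard form is (alpha_5, alpha_3, alpha_4, alpha_6, alpha_1, alpha_2). So the algebra is type D_6, i.e. so(12).

D_6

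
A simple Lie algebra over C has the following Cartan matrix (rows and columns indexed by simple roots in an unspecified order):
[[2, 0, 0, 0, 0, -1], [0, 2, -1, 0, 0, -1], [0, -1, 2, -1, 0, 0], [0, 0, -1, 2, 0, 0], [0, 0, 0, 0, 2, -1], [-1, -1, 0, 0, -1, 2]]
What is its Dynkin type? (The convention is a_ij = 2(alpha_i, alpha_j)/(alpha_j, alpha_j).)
D6

The matrix has rank 6 with 2's on the diagonal. Reading the off-diagonal entries as Dynkin edges (a single edge where a_ij = a_ji = -1; a double or triple edge where a_ij * a_ji = 2 or 3), the diagram is a chain of 4 nodes with a fork of two nodes at one end (D_6). One simple-root ordering that puts it in standard form is (alpha_4, alpha_3, alpha_2, alpha_6, alpha_5, alpha_1). So the algebra is type D_6, i.e. so(12).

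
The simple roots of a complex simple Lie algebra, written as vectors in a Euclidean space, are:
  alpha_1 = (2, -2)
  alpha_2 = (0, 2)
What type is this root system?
Compute the Cartan integers a_ij = 2(alpha_i, alpha_j)/(alpha_j, alpha_j); the resulting 2x2 Cartan matrix is
[[2, -2], [-1, 2]].
The roots have two lengths (squared-length ratio 2:1); the short ones are alpha_{2}. The associated Dynkin diagram is a chain of 2 nodes with a double edge at one end; the terminal node there is the unique short simple root (B_2), so the type is B_2 (the algebra so(5)).

B_2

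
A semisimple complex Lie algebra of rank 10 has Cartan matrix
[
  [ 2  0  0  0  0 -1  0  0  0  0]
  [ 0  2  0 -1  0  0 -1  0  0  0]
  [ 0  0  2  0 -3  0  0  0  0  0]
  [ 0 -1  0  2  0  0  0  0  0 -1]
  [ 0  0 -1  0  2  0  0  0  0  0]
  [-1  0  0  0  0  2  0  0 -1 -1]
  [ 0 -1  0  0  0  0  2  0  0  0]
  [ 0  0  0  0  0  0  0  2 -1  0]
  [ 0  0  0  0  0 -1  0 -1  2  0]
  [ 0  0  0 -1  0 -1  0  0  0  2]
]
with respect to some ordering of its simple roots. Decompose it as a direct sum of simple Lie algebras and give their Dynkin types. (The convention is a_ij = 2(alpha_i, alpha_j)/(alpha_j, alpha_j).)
The diagram associated to this matrix has two connected components: the simple roots {alpha_1, alpha_2, alpha_4, alpha_6, alpha_7, alpha_8, alpha_9, alpha_10} form a chain of 7 nodes with one extra node attached to the third node from one end (E_8), and {alpha_3, alpha_5} form two nodes joined by a triple edge (G_2). A semisimple Lie algebra decomposes uniquely as the direct sum of simple ideals, one per connected component of its Dynkin diagram, so g ≅ E_8 ⊕ G_2 (dimension 248 + 14 = 262).

E8 ⊕ G2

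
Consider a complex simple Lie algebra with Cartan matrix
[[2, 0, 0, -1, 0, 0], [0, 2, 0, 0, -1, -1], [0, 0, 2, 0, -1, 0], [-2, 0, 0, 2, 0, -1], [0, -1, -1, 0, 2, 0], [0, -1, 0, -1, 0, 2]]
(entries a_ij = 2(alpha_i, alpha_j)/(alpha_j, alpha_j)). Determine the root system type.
B6

The matrix has rank 6 with 2's on the diagonal. Reading the off-diagonal entries as Dynkin edges (a single edge where a_ij = a_ji = -1; a double or triple edge where a_ij * a_ji = 2 or 3), the diagram is a chain of 6 nodes with a double edge at one end; the terminal node there is the unique short simple root (B_6). One simple-root ordering that puts it in standard form is (alpha_3, alpha_5, alpha_2, alpha_6, alpha_4, alpha_1). So the algebra is type B_6, i.e. so(13).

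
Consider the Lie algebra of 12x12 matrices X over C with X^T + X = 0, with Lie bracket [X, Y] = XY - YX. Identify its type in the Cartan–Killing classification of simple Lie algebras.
This is so(12) with 12 even, which has dimension 12(12-1)/2 = 66 and rank 12/2 = 6. In the classification of classical Lie algebras, the orthogonal algebra so(2n) in an even number of variables has type D_n; here n = 6, so the Dynkin diagram is a chain of 4 nodes with a fork of two nodes at one end (D_6). Hence the type is D_6.

D_6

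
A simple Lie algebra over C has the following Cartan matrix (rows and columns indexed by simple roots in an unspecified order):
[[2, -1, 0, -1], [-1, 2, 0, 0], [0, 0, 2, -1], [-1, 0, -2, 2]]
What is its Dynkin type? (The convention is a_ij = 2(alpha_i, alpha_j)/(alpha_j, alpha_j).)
The matrix has rank 4 with 2's on the diagonal. Reading the off-diagonal entries as Dynkin edges (a single edge where a_ij = a_ji = -1; a double or triple edge where a_ij * a_ji = 2 or 3), the diagram is a chain of 4 nodes with a double edge at one end; the terminal node there is the unique short simple root (B_4). One simple-root ordering that puts it in standard form is (alpha_2, alpha_1, alpha_4, alpha_3). So the algebra is type B_4, i.e. so(9).

B_4 (so(9))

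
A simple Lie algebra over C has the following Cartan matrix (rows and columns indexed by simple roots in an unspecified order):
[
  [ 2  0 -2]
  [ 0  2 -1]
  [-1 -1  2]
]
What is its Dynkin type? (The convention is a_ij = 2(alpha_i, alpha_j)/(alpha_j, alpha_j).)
The matrix has rank 3 with 2's on the diagonal. Reading the off-diagonal entries as Dynkin edges (a single edge where a_ij = a_ji = -1; a double or triple edge where a_ij * a_ji = 2 or 3), the diagram is a chain of 3 nodes with a double edge at one end; the terminal node there is the unique long simple root (C_3). One simple-root ordering that puts it in standard form is (alpha_2, alpha_3, alpha_1). So the algebra is type C_3, i.e. sp(6).

C_3 (sp(6))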